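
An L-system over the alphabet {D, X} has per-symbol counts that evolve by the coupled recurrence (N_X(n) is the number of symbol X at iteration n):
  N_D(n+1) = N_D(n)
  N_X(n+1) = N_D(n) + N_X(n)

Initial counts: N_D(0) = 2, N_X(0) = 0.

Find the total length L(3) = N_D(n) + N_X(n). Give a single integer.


Step 0: N_D=2, N_X=0, L=2
Step 1: N_D=2, N_X=2, L=4
Step 2: N_D=2, N_X=4, L=6
Step 3: N_D=2, N_X=6, L=8

Answer: 8


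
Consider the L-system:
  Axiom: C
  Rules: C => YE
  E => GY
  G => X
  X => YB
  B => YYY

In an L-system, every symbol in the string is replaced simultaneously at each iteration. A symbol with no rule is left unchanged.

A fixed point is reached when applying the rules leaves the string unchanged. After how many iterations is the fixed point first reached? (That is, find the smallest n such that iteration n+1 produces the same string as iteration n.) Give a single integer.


Step 0: C
Step 1: YE
Step 2: YGY
Step 3: YXY
Step 4: YYBY
Step 5: YYYYYY
Step 6: YYYYYY  (unchanged — fixed point at step 5)

Answer: 5


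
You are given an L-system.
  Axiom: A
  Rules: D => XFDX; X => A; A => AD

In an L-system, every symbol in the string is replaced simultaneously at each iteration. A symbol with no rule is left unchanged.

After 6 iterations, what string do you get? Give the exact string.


Answer: ADXFDXAFXFDXAADFAFXFDXAADADXFDXFADFAFXFDXAADADXFDXADXFDXAFXFDXAFADXFDXFADFAFXFDXAADADXFDXADXFDXAFXFDXA

Derivation:
Step 0: A
Step 1: AD
Step 2: ADXFDX
Step 3: ADXFDXAFXFDXA
Step 4: ADXFDXAFXFDXAADFAFXFDXAAD
Step 5: ADXFDXAFXFDXAADFAFXFDXAADADXFDXFADFAFXFDXAADADXFDX
Step 6: ADXFDXAFXFDXAADFAFXFDXAADADXFDXFADFAFXFDXAADADXFDXADXFDXAFXFDXAFADXFDXFADFAFXFDXAADADXFDXADXFDXAFXFDXA


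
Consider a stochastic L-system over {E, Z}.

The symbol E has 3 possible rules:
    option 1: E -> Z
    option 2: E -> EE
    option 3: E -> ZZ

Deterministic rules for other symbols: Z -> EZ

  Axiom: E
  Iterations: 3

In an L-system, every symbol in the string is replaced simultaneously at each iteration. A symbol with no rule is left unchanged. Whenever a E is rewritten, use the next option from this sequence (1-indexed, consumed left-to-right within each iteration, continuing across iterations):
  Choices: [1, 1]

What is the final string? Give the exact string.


Step 0: E
Step 1: Z  (used choices [1])
Step 2: EZ  (used choices [])
Step 3: ZEZ  (used choices [1])

Answer: ZEZ


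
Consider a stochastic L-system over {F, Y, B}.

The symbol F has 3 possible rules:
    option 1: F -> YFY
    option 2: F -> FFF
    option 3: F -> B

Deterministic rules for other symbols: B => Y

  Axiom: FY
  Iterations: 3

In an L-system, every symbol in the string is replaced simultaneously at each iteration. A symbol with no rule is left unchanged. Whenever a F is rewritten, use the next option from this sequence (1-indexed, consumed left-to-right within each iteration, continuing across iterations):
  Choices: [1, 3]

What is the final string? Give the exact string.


Step 0: FY
Step 1: YFYY  (used choices [1])
Step 2: YBYY  (used choices [3])
Step 3: YYYY  (used choices [])

Answer: YYYY


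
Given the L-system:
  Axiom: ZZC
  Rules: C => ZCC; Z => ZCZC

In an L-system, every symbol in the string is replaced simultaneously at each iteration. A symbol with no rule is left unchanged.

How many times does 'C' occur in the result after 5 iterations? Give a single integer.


Answer: 888

Derivation:
Final string: ZCZCZCCZCZCZCCZCZCZCCZCCZCZCZCCZCZCZCCZCZCZCCZCCZCZCZCCZCZCZCCZCZCZCCZCCZCZCZCCZCCZCZCZCCZCZCZCCZCZCZCCZCCZCZCZCCZCZCZCCZCZCZCCZCCZCZCZCCZCZCZCCZCZCZCCZCCZCZCZCCZCCZCZCZCCZCZCZCCZCZCZCCZCCZCZCZCCZCZCZCCZCZCZCCZCCZCZCZCCZCZCZCCZCZCZCCZCCZCZCZCCZCCZCZCZCCZCZCZCCZCZCZCCZCCZCZCZCCZCCZCZCZCCZCZCZCCZCZCZCCZCCZCZCZCCZCZCZCCZCZCZCCZCCZCZCZCCZCZCZCCZCZCZCCZCCZCZCZCCZCCZCZCZCCZCZCZCCZCZCZCCZCCZCZCZCCZCZCZCCZCZCZCCZCCZCZCZCCZCZCZCCZCZCZCCZCCZCZCZCCZCCZCZCZCCZCZCZCCZCZCZCCZCCZCZCZCCZCZCZCCZCZCZCCZCCZCZCZCCZCZCZCCZCZCZCCZCCZCZCZCCZCCZCZCZCCZCZCZCCZCZCZCCZCCZCZCZCCZCCZCZCZCCZCZCZCCZCZCZCCZCCZCZCZCCZCZCZCCZCZCZCCZCCZCZCZCCZCZCZCCZCZCZCCZCCZCZCZCCZCCZCZCZCCZCZCZCCZCZCZCCZCCZCZCZCCZCZCZCCZCZCZCCZCCZCZCZCCZCZCZCCZCZCZCCZCCZCZCZCCZCCZCZCZCCZCZCZCCZCZCZCCZCCZCZCZCCZCZCZCCZCZCZCCZCCZCZCZCCZCZCZCCZCZCZCCZCCZCZCZCCZCCZCZCZCCZCZCZCCZCZCZCCZCCZCZCZCCZCCZCZCZCCZCZCZCCZCZCZCCZCCZCZCZCCZCZCZCCZCZCZCCZCCZCZCZCCZCZCZCCZCZCZCCZCCZCZCZCCZCCZCZCZCCZCZCZCCZCZCZCCZCCZCZCZCCZCZCZCCZCZCZCCZCCZCZCZCCZCZCZCCZCZCZCCZCCZCZCZCCZCCZCZCZCCZCZCZCCZCZCZCCZCCZCZCZCCZCZCZCCZCZCZCCZCCZCZCZCCZCZCZCCZCZCZCCZCCZCZCZCCZCCZCZCZCCZCZCZCCZCZCZCCZCCZCZCZCCZCCZCZCZCCZCZCZCCZCZCZCCZCCZCZCZCCZCZCZCCZCZCZCCZCCZCZCZCCZCZCZCCZCZCZCCZCCZCZCZCCZCCZCZCZCCZCZCZCCZCZCZCCZCCZCZCZCCZCZCZCCZCZCZCCZCCZCZCZCCZCZCZCCZCZCZCCZCCZCZCZCCZCCZCZCZCCZCZCZCCZCZCZCCZCCZCZCZCCZCZCZCCZCZCZCCZCCZCZCZCCZCZCZCCZCZCZCCZCCZCZCZCCZCCZCZCZCCZCZCZCCZCZCZCCZCCZCZCZCCZCCZCZCZCCZCZCZCCZCZCZCCZCCZCZCZCCZCZCZCCZCZCZCCZCCZCZCZCCZCZCZCCZCZCZCCZCCZCZCZCCZCCZCZCZCCZCZCZCCZCZCZCCZCCZCZCZCCZCC
Count of 'C': 888


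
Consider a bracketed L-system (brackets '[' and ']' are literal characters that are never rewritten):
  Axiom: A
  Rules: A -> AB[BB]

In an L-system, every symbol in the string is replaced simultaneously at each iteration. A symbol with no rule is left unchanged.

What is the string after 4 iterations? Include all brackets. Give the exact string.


Answer: AB[BB]B[BB]B[BB]B[BB]

Derivation:
Step 0: A
Step 1: AB[BB]
Step 2: AB[BB]B[BB]
Step 3: AB[BB]B[BB]B[BB]
Step 4: AB[BB]B[BB]B[BB]B[BB]


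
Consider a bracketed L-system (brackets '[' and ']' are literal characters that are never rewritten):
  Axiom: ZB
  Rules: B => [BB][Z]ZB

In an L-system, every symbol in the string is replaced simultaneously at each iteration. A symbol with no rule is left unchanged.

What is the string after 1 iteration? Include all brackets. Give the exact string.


Step 0: ZB
Step 1: Z[BB][Z]ZB

Answer: Z[BB][Z]ZB


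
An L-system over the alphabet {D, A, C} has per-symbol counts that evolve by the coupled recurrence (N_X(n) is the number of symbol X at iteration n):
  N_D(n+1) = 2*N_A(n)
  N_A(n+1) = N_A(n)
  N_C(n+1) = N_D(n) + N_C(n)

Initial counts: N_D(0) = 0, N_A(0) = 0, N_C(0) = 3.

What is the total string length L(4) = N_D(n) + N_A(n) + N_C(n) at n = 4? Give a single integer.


Answer: 3

Derivation:
Step 0: N_D=0, N_A=0, N_C=3, L=3
Step 1: N_D=0, N_A=0, N_C=3, L=3
Step 2: N_D=0, N_A=0, N_C=3, L=3
Step 3: N_D=0, N_A=0, N_C=3, L=3
Step 4: N_D=0, N_A=0, N_C=3, L=3


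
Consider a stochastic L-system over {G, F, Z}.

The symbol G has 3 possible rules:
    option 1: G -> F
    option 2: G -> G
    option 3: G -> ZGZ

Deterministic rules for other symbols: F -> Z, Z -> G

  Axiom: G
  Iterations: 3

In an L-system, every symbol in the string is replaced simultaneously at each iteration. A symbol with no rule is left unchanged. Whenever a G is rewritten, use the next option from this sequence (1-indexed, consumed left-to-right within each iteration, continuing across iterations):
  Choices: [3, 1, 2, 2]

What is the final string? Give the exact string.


Answer: GZG

Derivation:
Step 0: G
Step 1: ZGZ  (used choices [3])
Step 2: GFG  (used choices [1])
Step 3: GZG  (used choices [2, 2])


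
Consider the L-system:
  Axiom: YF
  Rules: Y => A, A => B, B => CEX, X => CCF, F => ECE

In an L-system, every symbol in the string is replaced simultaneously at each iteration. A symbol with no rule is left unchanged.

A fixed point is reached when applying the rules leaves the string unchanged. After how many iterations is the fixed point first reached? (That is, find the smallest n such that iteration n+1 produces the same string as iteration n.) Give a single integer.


Answer: 5

Derivation:
Step 0: YF
Step 1: AECE
Step 2: BECE
Step 3: CEXECE
Step 4: CECCFECE
Step 5: CECCECEECE
Step 6: CECCECEECE  (unchanged — fixed point at step 5)


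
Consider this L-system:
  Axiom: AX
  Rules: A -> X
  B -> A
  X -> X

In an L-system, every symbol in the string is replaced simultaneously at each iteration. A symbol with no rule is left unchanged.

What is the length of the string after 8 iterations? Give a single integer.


Step 0: length = 2
Step 1: length = 2
Step 2: length = 2
Step 3: length = 2
Step 4: length = 2
Step 5: length = 2
Step 6: length = 2
Step 7: length = 2
Step 8: length = 2

Answer: 2


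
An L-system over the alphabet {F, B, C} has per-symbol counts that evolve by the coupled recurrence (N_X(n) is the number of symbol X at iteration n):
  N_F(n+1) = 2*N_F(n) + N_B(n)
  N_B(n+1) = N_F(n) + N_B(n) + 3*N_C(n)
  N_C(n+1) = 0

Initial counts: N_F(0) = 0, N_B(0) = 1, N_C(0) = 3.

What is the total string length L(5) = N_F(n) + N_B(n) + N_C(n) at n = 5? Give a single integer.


Answer: 395

Derivation:
Step 0: N_F=0, N_B=1, N_C=3, L=4
Step 1: N_F=1, N_B=10, N_C=0, L=11
Step 2: N_F=12, N_B=11, N_C=0, L=23
Step 3: N_F=35, N_B=23, N_C=0, L=58
Step 4: N_F=93, N_B=58, N_C=0, L=151
Step 5: N_F=244, N_B=151, N_C=0, L=395


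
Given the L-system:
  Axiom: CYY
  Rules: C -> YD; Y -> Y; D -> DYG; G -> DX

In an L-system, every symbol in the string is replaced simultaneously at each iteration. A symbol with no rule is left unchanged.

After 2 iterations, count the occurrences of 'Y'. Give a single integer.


Step 0: CYY  (2 'Y')
Step 1: YDYY  (3 'Y')
Step 2: YDYGYY  (4 'Y')

Answer: 4


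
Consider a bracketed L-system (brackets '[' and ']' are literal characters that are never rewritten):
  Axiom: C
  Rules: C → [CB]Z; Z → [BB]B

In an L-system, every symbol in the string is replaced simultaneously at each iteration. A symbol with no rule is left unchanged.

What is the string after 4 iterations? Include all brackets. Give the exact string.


Answer: [[[[CB]ZB][BB]BB][BB]BB][BB]B

Derivation:
Step 0: C
Step 1: [CB]Z
Step 2: [[CB]ZB][BB]B
Step 3: [[[CB]ZB][BB]BB][BB]B
Step 4: [[[[CB]ZB][BB]BB][BB]BB][BB]B


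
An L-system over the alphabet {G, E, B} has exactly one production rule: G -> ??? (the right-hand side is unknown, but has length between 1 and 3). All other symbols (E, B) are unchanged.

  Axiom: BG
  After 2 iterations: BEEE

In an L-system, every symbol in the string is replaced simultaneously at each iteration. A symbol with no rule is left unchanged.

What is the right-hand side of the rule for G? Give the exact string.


Answer: EEE

Derivation:
Trying G -> EEE:
  Step 0: BG
  Step 1: BEEE
  Step 2: BEEE
Matches the given result.


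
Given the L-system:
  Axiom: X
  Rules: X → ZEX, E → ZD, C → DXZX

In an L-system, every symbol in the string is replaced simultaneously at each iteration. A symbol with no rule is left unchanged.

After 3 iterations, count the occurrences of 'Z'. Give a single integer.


Step 0: X  (0 'Z')
Step 1: ZEX  (1 'Z')
Step 2: ZZDZEX  (3 'Z')
Step 3: ZZDZZDZEX  (5 'Z')

Answer: 5


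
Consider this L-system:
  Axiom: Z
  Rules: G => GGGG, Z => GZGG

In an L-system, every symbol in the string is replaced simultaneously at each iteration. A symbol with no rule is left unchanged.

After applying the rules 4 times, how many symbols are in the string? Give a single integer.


Step 0: length = 1
Step 1: length = 4
Step 2: length = 16
Step 3: length = 64
Step 4: length = 256

Answer: 256


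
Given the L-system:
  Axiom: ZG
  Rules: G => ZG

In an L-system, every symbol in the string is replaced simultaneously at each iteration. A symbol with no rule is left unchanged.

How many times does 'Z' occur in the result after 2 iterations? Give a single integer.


Answer: 3

Derivation:
Step 0: ZG  (1 'Z')
Step 1: ZZG  (2 'Z')
Step 2: ZZZG  (3 'Z')


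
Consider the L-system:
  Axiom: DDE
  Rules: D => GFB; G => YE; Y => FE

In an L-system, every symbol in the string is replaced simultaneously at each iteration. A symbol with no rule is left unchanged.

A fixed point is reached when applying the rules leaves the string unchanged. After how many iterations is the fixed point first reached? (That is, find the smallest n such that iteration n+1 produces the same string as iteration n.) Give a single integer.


Step 0: DDE
Step 1: GFBGFBE
Step 2: YEFBYEFBE
Step 3: FEEFBFEEFBE
Step 4: FEEFBFEEFBE  (unchanged — fixed point at step 3)

Answer: 3


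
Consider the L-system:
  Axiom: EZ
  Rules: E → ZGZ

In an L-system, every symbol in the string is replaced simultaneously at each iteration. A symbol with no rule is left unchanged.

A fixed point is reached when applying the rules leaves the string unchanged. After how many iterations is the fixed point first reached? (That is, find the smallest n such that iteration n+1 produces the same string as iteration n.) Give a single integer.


Step 0: EZ
Step 1: ZGZZ
Step 2: ZGZZ  (unchanged — fixed point at step 1)

Answer: 1


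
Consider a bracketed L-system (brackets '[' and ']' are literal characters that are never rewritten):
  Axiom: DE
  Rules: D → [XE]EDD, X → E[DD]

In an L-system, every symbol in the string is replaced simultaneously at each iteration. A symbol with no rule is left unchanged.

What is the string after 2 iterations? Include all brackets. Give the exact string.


Step 0: DE
Step 1: [XE]EDDE
Step 2: [E[DD]E]E[XE]EDD[XE]EDDE

Answer: [E[DD]E]E[XE]EDD[XE]EDDE


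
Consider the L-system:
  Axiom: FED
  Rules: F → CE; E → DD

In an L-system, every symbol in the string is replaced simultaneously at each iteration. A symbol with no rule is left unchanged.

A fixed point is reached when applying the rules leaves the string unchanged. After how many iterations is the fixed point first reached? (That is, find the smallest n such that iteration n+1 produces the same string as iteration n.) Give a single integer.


Answer: 2

Derivation:
Step 0: FED
Step 1: CEDDD
Step 2: CDDDDD
Step 3: CDDDDD  (unchanged — fixed point at step 2)


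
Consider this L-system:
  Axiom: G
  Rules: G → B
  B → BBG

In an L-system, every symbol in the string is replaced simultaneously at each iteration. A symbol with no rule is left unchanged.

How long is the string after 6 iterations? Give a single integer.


Answer: 99

Derivation:
Step 0: length = 1
Step 1: length = 1
Step 2: length = 3
Step 3: length = 7
Step 4: length = 17
Step 5: length = 41
Step 6: length = 99


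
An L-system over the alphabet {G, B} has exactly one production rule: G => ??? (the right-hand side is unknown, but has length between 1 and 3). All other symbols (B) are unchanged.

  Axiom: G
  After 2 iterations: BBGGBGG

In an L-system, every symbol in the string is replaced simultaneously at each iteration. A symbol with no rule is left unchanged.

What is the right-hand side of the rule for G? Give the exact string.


Trying G => BGG:
  Step 0: G
  Step 1: BGG
  Step 2: BBGGBGG
Matches the given result.

Answer: BGG


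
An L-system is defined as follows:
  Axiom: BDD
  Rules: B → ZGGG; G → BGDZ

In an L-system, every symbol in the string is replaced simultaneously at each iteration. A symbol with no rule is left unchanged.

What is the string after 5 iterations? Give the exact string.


Step 0: BDD
Step 1: ZGGGDD
Step 2: ZBGDZBGDZBGDZDD
Step 3: ZZGGGBGDZDZZGGGBGDZDZZGGGBGDZDZDD
Step 4: ZZBGDZBGDZBGDZZGGGBGDZDZDZZBGDZBGDZBGDZZGGGBGDZDZDZZBGDZBGDZBGDZZGGGBGDZDZDZDD
Step 5: ZZZGGGBGDZDZZGGGBGDZDZZGGGBGDZDZZBGDZBGDZBGDZZGGGBGDZDZDZDZZZGGGBGDZDZZGGGBGDZDZZGGGBGDZDZZBGDZBGDZBGDZZGGGBGDZDZDZDZZZGGGBGDZDZZGGGBGDZDZZGGGBGDZDZZBGDZBGDZBGDZZGGGBGDZDZDZDZDD

Answer: ZZZGGGBGDZDZZGGGBGDZDZZGGGBGDZDZZBGDZBGDZBGDZZGGGBGDZDZDZDZZZGGGBGDZDZZGGGBGDZDZZGGGBGDZDZZBGDZBGDZBGDZZGGGBGDZDZDZDZZZGGGBGDZDZZGGGBGDZDZZGGGBGDZDZZBGDZBGDZBGDZZGGGBGDZDZDZDZDD


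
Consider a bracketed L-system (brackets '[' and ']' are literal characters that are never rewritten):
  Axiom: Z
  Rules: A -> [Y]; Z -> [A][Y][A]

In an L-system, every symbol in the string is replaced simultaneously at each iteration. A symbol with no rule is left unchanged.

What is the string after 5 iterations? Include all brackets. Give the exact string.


Answer: [[Y]][Y][[Y]]

Derivation:
Step 0: Z
Step 1: [A][Y][A]
Step 2: [[Y]][Y][[Y]]
Step 3: [[Y]][Y][[Y]]
Step 4: [[Y]][Y][[Y]]
Step 5: [[Y]][Y][[Y]]


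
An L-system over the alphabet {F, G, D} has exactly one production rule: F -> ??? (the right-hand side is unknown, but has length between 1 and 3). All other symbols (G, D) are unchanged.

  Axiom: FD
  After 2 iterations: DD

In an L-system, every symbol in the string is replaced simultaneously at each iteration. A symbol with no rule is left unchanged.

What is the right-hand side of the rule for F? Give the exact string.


Trying F -> D:
  Step 0: FD
  Step 1: DD
  Step 2: DD
Matches the given result.

Answer: D


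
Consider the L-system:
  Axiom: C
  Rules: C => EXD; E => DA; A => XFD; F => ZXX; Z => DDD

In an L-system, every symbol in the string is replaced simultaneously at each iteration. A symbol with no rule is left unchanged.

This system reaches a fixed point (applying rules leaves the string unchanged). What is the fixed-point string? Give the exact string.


Answer: DXDDDXXDXD

Derivation:
Step 0: C
Step 1: EXD
Step 2: DAXD
Step 3: DXFDXD
Step 4: DXZXXDXD
Step 5: DXDDDXXDXD
Step 6: DXDDDXXDXD  (unchanged — fixed point at step 5)


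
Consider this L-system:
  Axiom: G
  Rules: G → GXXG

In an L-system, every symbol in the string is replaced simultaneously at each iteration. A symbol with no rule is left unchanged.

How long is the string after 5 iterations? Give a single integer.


Answer: 94

Derivation:
Step 0: length = 1
Step 1: length = 4
Step 2: length = 10
Step 3: length = 22
Step 4: length = 46
Step 5: length = 94


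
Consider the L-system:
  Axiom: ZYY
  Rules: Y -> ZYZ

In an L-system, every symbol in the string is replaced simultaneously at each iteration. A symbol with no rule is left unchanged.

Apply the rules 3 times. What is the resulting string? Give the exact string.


Step 0: ZYY
Step 1: ZZYZZYZ
Step 2: ZZZYZZZZYZZ
Step 3: ZZZZYZZZZZZYZZZ

Answer: ZZZZYZZZZZZYZZZ


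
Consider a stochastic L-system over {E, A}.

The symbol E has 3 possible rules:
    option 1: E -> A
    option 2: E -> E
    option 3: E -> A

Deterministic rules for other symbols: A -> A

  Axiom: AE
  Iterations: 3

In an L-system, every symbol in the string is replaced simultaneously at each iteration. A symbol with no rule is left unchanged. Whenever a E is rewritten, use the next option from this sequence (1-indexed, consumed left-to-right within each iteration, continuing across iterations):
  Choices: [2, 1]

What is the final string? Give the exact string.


Answer: AA

Derivation:
Step 0: AE
Step 1: AE  (used choices [2])
Step 2: AA  (used choices [1])
Step 3: AA  (used choices [])


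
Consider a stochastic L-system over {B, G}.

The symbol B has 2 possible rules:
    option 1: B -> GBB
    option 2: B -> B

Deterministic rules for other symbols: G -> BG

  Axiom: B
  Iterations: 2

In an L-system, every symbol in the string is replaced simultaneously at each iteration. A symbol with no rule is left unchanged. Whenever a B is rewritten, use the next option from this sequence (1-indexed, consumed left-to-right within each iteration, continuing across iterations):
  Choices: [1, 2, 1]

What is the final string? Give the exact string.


Step 0: B
Step 1: GBB  (used choices [1])
Step 2: BGBGBB  (used choices [2, 1])

Answer: BGBGBB


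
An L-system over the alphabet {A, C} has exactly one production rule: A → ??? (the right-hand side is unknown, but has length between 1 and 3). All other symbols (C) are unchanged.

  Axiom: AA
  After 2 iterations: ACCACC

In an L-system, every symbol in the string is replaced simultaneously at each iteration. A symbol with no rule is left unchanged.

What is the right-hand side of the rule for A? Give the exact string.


Answer: AC

Derivation:
Trying A → AC:
  Step 0: AA
  Step 1: ACAC
  Step 2: ACCACC
Matches the given result.


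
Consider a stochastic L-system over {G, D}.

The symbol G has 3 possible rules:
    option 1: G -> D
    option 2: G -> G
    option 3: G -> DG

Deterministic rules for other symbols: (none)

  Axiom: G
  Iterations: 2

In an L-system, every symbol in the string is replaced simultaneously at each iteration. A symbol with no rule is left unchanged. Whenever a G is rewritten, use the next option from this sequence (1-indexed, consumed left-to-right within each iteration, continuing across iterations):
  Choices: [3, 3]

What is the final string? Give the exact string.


Answer: DDG

Derivation:
Step 0: G
Step 1: DG  (used choices [3])
Step 2: DDG  (used choices [3])


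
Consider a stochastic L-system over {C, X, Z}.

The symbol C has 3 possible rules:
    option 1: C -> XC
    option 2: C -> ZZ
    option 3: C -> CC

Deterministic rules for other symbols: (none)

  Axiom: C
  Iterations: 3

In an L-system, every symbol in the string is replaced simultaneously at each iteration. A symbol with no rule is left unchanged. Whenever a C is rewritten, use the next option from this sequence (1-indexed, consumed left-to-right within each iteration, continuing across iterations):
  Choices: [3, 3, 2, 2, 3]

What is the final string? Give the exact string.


Answer: ZZCCZZ

Derivation:
Step 0: C
Step 1: CC  (used choices [3])
Step 2: CCZZ  (used choices [3, 2])
Step 3: ZZCCZZ  (used choices [2, 3])


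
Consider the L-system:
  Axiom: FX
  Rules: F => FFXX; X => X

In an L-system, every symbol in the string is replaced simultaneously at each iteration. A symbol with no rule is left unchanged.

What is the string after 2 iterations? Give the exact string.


Step 0: FX
Step 1: FFXXX
Step 2: FFXXFFXXXXX

Answer: FFXXFFXXXXX


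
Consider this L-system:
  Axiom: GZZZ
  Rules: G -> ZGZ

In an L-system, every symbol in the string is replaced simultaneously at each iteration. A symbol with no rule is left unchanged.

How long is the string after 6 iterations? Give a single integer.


Answer: 16

Derivation:
Step 0: length = 4
Step 1: length = 6
Step 2: length = 8
Step 3: length = 10
Step 4: length = 12
Step 5: length = 14
Step 6: length = 16


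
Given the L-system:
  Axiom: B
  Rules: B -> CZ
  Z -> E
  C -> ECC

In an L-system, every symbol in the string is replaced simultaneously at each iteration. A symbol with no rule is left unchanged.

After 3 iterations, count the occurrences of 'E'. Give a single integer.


Step 0: B  (0 'E')
Step 1: CZ  (0 'E')
Step 2: ECCE  (2 'E')
Step 3: EECCECCE  (4 'E')

Answer: 4


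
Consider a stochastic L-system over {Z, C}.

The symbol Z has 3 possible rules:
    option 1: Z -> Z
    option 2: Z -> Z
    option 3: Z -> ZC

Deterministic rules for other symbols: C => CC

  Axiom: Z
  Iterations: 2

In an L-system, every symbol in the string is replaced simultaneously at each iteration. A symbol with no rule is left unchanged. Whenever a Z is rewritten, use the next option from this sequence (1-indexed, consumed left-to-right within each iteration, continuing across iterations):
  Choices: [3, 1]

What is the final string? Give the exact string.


Answer: ZCC

Derivation:
Step 0: Z
Step 1: ZC  (used choices [3])
Step 2: ZCC  (used choices [1])


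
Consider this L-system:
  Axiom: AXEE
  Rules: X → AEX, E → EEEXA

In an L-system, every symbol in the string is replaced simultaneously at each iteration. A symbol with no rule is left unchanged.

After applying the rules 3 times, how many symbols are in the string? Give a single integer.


Answer: 164

Derivation:
Step 0: length = 4
Step 1: length = 14
Step 2: length = 48
Step 3: length = 164


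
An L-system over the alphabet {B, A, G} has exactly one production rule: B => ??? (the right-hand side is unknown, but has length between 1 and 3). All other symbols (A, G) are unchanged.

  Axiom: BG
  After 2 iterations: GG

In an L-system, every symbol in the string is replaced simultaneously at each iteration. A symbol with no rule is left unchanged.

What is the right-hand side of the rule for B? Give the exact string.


Trying B => G:
  Step 0: BG
  Step 1: GG
  Step 2: GG
Matches the given result.

Answer: G


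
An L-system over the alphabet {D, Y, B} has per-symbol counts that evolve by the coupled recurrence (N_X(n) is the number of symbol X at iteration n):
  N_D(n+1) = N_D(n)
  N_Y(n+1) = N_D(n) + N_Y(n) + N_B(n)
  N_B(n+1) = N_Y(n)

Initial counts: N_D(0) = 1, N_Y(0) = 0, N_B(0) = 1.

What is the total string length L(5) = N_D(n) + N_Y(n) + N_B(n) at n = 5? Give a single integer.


Answer: 28

Derivation:
Step 0: N_D=1, N_Y=0, N_B=1, L=2
Step 1: N_D=1, N_Y=2, N_B=0, L=3
Step 2: N_D=1, N_Y=3, N_B=2, L=6
Step 3: N_D=1, N_Y=6, N_B=3, L=10
Step 4: N_D=1, N_Y=10, N_B=6, L=17
Step 5: N_D=1, N_Y=17, N_B=10, L=28


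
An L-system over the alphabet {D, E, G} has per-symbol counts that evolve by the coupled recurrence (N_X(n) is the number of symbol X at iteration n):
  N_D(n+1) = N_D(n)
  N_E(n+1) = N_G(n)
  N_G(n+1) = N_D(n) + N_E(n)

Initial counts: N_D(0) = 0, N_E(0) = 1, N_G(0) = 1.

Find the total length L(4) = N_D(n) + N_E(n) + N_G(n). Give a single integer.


Step 0: N_D=0, N_E=1, N_G=1, L=2
Step 1: N_D=0, N_E=1, N_G=1, L=2
Step 2: N_D=0, N_E=1, N_G=1, L=2
Step 3: N_D=0, N_E=1, N_G=1, L=2
Step 4: N_D=0, N_E=1, N_G=1, L=2

Answer: 2


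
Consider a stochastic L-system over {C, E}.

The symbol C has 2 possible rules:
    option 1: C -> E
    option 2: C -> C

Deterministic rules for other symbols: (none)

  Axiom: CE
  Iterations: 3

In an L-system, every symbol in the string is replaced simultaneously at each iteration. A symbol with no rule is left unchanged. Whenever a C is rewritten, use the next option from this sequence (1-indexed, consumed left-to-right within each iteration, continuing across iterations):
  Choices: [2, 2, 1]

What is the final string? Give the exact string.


Step 0: CE
Step 1: CE  (used choices [2])
Step 2: CE  (used choices [2])
Step 3: EE  (used choices [1])

Answer: EE


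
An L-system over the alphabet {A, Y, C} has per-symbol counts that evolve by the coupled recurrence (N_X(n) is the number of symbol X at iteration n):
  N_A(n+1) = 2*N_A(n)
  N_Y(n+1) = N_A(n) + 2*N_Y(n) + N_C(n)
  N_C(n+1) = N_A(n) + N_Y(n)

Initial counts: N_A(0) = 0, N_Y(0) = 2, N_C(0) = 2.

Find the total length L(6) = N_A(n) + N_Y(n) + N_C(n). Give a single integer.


Answer: 676

Derivation:
Step 0: N_A=0, N_Y=2, N_C=2, L=4
Step 1: N_A=0, N_Y=6, N_C=2, L=8
Step 2: N_A=0, N_Y=14, N_C=6, L=20
Step 3: N_A=0, N_Y=34, N_C=14, L=48
Step 4: N_A=0, N_Y=82, N_C=34, L=116
Step 5: N_A=0, N_Y=198, N_C=82, L=280
Step 6: N_A=0, N_Y=478, N_C=198, L=676


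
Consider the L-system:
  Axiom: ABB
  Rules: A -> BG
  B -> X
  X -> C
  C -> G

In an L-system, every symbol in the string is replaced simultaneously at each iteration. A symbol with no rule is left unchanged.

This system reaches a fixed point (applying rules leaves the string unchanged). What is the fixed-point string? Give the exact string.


Answer: GGGG

Derivation:
Step 0: ABB
Step 1: BGXX
Step 2: XGCC
Step 3: CGGG
Step 4: GGGG
Step 5: GGGG  (unchanged — fixed point at step 4)


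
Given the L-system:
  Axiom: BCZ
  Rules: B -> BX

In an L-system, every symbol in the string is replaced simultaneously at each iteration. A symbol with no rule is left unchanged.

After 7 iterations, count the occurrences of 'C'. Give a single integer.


Answer: 1

Derivation:
Step 0: BCZ  (1 'C')
Step 1: BXCZ  (1 'C')
Step 2: BXXCZ  (1 'C')
Step 3: BXXXCZ  (1 'C')
Step 4: BXXXXCZ  (1 'C')
Step 5: BXXXXXCZ  (1 'C')
Step 6: BXXXXXXCZ  (1 'C')
Step 7: BXXXXXXXCZ  (1 'C')


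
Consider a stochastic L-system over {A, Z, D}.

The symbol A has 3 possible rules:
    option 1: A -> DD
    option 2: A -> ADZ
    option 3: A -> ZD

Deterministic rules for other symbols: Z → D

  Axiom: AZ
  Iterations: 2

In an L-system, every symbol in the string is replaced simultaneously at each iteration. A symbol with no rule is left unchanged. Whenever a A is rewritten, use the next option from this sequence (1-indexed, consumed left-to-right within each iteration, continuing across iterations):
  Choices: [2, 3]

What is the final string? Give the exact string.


Step 0: AZ
Step 1: ADZD  (used choices [2])
Step 2: ZDDDD  (used choices [3])

Answer: ZDDDD


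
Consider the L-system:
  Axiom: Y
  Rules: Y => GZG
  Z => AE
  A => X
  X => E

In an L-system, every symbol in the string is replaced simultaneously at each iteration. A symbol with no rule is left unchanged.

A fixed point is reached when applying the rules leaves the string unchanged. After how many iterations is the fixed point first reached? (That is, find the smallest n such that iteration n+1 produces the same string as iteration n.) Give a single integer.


Answer: 4

Derivation:
Step 0: Y
Step 1: GZG
Step 2: GAEG
Step 3: GXEG
Step 4: GEEG
Step 5: GEEG  (unchanged — fixed point at step 4)


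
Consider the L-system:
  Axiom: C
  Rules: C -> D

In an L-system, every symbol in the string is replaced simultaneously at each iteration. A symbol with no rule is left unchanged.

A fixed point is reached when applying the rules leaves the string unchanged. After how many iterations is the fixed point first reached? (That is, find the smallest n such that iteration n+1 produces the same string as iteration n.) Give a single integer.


Answer: 1

Derivation:
Step 0: C
Step 1: D
Step 2: D  (unchanged — fixed point at step 1)


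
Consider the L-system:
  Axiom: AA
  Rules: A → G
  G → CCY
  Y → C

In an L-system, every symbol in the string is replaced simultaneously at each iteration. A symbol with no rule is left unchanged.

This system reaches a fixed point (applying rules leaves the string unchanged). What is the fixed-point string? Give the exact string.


Answer: CCCCCC

Derivation:
Step 0: AA
Step 1: GG
Step 2: CCYCCY
Step 3: CCCCCC
Step 4: CCCCCC  (unchanged — fixed point at step 3)


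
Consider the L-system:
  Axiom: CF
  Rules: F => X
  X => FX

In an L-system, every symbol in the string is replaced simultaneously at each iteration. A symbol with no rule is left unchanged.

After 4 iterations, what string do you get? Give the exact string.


Step 0: CF
Step 1: CX
Step 2: CFX
Step 3: CXFX
Step 4: CFXXFX

Answer: CFXXFX


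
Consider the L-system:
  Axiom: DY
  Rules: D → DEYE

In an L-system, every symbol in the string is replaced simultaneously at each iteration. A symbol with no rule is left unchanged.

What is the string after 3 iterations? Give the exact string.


Step 0: DY
Step 1: DEYEY
Step 2: DEYEEYEY
Step 3: DEYEEYEEYEY

Answer: DEYEEYEEYEY


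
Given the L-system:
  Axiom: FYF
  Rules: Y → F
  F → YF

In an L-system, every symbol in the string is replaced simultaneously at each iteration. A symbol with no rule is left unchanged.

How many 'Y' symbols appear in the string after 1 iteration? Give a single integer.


Step 0: FYF  (1 'Y')
Step 1: YFFYF  (2 'Y')

Answer: 2


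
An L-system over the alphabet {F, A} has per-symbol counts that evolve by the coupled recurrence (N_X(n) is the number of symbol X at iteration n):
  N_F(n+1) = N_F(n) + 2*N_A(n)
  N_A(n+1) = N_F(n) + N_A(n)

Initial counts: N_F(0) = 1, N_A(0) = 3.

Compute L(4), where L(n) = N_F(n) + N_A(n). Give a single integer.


Step 0: N_F=1, N_A=3, L=4
Step 1: N_F=7, N_A=4, L=11
Step 2: N_F=15, N_A=11, L=26
Step 3: N_F=37, N_A=26, L=63
Step 4: N_F=89, N_A=63, L=152

Answer: 152


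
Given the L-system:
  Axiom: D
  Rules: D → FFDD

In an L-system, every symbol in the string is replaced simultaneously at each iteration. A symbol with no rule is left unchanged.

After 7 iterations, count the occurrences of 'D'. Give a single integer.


Answer: 128

Derivation:
Step 0: D  (1 'D')
Step 1: FFDD  (2 'D')
Step 2: FFFFDDFFDD  (4 'D')
Step 3: FFFFFFDDFFDDFFFFDDFFDD  (8 'D')
Step 4: FFFFFFFFDDFFDDFFFFDDFFDDFFFFFFDDFFDDFFFFDDFFDD  (16 'D')
Step 5: FFFFFFFFFFDDFFDDFFFFDDFFDDFFFFFFDDFFDDFFFFDDFFDDFFFFFFFFDDFFDDFFFFDDFFDDFFFFFFDDFFDDFFFFDDFFDD  (32 'D')
Step 6: FFFFFFFFFFFFDDFFDDFFFFDDFFDDFFFFFFDDFFDDFFFFDDFFDDFFFFFFFFDDFFDDFFFFDDFFDDFFFFFFDDFFDDFFFFDDFFDDFFFFFFFFFFDDFFDDFFFFDDFFDDFFFFFFDDFFDDFFFFDDFFDDFFFFFFFFDDFFDDFFFFDDFFDDFFFFFFDDFFDDFFFFDDFFDD  (64 'D')
Step 7: FFFFFFFFFFFFFFDDFFDDFFFFDDFFDDFFFFFFDDFFDDFFFFDDFFDDFFFFFFFFDDFFDDFFFFDDFFDDFFFFFFDDFFDDFFFFDDFFDDFFFFFFFFFFDDFFDDFFFFDDFFDDFFFFFFDDFFDDFFFFDDFFDDFFFFFFFFDDFFDDFFFFDDFFDDFFFFFFDDFFDDFFFFDDFFDDFFFFFFFFFFFFDDFFDDFFFFDDFFDDFFFFFFDDFFDDFFFFDDFFDDFFFFFFFFDDFFDDFFFFDDFFDDFFFFFFDDFFDDFFFFDDFFDDFFFFFFFFFFDDFFDDFFFFDDFFDDFFFFFFDDFFDDFFFFDDFFDDFFFFFFFFDDFFDDFFFFDDFFDDFFFFFFDDFFDDFFFFDDFFDD  (128 'D')


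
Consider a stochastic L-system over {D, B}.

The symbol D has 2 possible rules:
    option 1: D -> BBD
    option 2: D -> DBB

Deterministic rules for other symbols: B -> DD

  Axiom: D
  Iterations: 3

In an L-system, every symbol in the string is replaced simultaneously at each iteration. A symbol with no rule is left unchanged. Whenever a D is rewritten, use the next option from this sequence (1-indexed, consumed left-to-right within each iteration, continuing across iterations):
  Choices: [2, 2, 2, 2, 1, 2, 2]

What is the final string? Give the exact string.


Answer: DBBDDDDDBBBBDDBBDBB

Derivation:
Step 0: D
Step 1: DBB  (used choices [2])
Step 2: DBBDDDD  (used choices [2])
Step 3: DBBDDDDDBBBBDDBBDBB  (used choices [2, 2, 1, 2, 2])


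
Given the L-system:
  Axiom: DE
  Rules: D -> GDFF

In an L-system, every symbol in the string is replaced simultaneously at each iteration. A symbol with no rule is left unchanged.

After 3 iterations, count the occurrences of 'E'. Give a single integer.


Step 0: DE  (1 'E')
Step 1: GDFFE  (1 'E')
Step 2: GGDFFFFE  (1 'E')
Step 3: GGGDFFFFFFE  (1 'E')

Answer: 1


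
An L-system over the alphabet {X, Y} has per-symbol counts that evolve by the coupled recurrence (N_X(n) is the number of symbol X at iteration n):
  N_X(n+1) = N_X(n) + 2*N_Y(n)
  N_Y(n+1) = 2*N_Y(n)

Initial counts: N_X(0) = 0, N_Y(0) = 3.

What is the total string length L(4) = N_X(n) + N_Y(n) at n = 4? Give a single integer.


Answer: 138

Derivation:
Step 0: N_X=0, N_Y=3, L=3
Step 1: N_X=6, N_Y=6, L=12
Step 2: N_X=18, N_Y=12, L=30
Step 3: N_X=42, N_Y=24, L=66
Step 4: N_X=90, N_Y=48, L=138


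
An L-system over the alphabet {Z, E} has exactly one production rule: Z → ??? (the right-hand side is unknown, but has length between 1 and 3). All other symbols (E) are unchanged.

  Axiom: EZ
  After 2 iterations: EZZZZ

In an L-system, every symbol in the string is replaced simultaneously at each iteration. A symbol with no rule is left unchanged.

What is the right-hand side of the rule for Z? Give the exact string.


Answer: ZZ

Derivation:
Trying Z → ZZ:
  Step 0: EZ
  Step 1: EZZ
  Step 2: EZZZZ
Matches the given result.


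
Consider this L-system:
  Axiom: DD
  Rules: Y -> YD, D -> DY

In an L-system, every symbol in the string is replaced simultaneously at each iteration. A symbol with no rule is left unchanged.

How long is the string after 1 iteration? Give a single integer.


Answer: 4

Derivation:
Step 0: length = 2
Step 1: length = 4


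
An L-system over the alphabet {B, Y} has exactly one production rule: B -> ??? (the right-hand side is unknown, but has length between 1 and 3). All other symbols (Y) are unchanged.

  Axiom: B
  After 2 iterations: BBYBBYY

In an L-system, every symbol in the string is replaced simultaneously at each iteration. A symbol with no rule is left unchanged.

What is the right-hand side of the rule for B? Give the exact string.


Answer: BBY

Derivation:
Trying B -> BBY:
  Step 0: B
  Step 1: BBY
  Step 2: BBYBBYY
Matches the given result.


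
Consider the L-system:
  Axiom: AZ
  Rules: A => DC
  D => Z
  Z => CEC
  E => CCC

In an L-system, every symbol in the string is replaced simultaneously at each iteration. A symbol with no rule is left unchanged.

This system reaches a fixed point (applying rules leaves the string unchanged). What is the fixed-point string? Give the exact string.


Answer: CCCCCCCCCCC

Derivation:
Step 0: AZ
Step 1: DCCEC
Step 2: ZCCCCCC
Step 3: CECCCCCCC
Step 4: CCCCCCCCCCC
Step 5: CCCCCCCCCCC  (unchanged — fixed point at step 4)


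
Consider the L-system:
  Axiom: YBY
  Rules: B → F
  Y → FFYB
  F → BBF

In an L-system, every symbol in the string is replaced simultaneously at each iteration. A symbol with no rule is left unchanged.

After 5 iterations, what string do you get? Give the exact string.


Answer: FFBBFFFBBFBBFBBFFFBBFFFBBFFFBBFBBFBBFFFBBFBBFBBFFFBBFBBFBBFFFBBFFFBBFFFBBFBBFBBFFFYBFBBFFFBBFBBFBBFFFBBFFFBBFFFBBFBBFBBFFFBBFFFBBFFFBBFBBFBBFFFBBFFFBBFFFBBFBBFBBFFFBBFBBFBBFFFBBFBBFBBFFFBBFFFBBFFFBBFBBFBBFFFYBFBBFFFBBFBBFBBFFFBBF

Derivation:
Step 0: YBY
Step 1: FFYBFFFYB
Step 2: BBFBBFFFYBFBBFBBFBBFFFYBF
Step 3: FFBBFFFBBFBBFBBFFFYBFBBFFFBBFFFBBFFFBBFBBFBBFFFYBFBBF
Step 4: BBFBBFFFBBFBBFBBFFFBBFFFBBFFFBBFBBFBBFFFYBFBBFFFBBFBBFBBFFFBBFBBFBBFFFBBFBBFBBFFFBBFFFBBFFFBBFBBFBBFFFYBFBBFFFBBF
Step 5: FFBBFFFBBFBBFBBFFFBBFFFBBFFFBBFBBFBBFFFBBFBBFBBFFFBBFBBFBBFFFBBFFFBBFFFBBFBBFBBFFFYBFBBFFFBBFBBFBBFFFBBFFFBBFFFBBFBBFBBFFFBBFFFBBFFFBBFBBFBBFFFBBFFFBBFFFBBFBBFBBFFFBBFBBFBBFFFBBFBBFBBFFFBBFFFBBFFFBBFBBFBBFFFYBFBBFFFBBFBBFBBFFFBBF


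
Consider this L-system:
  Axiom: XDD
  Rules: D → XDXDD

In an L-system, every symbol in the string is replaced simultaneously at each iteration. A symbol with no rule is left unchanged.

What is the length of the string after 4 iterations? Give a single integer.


Step 0: length = 3
Step 1: length = 11
Step 2: length = 35
Step 3: length = 107
Step 4: length = 323

Answer: 323


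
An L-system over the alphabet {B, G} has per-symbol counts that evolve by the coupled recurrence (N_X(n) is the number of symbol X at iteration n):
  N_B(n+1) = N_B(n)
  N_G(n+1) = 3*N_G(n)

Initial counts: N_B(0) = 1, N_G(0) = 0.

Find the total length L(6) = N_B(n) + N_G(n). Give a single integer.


Step 0: N_B=1, N_G=0, L=1
Step 1: N_B=1, N_G=0, L=1
Step 2: N_B=1, N_G=0, L=1
Step 3: N_B=1, N_G=0, L=1
Step 4: N_B=1, N_G=0, L=1
Step 5: N_B=1, N_G=0, L=1
Step 6: N_B=1, N_G=0, L=1

Answer: 1


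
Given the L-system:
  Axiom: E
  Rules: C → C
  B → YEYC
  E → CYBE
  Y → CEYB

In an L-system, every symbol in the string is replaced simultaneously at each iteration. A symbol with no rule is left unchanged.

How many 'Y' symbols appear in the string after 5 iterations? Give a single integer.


Step 0: E  (0 'Y')
Step 1: CYBE  (1 'Y')
Step 2: CCEYBYEYCCYBE  (4 'Y')
Step 3: CCCYBECEYBYEYCCEYBCYBECEYBCCCEYBYEYCCYBE  (11 'Y')
Step 4: CCCCEYBYEYCCYBECCYBECEYBYEYCCEYBCYBECEYBCCCYBECEYBYEYCCCEYBYEYCCYBECCYBECEYBYEYCCCCCYBECEYBYEYCCEYBCYBECEYBCCCEYBYEYCCYBE  (34 'Y')
Step 5: CCCCCYBECEYBYEYCCEYBCYBECEYBCCCEYBYEYCCYBECCCEYBYEYCCYBECCYBECEYBYEYCCEYBCYBECEYBCCCYBECEYBYEYCCCEYBYEYCCYBECCYBECEYBYEYCCCCCEYBYEYCCYBECCYBECEYBYEYCCEYBCYBECEYBCCCCYBECEYBYEYCCEYBCYBECEYBCCCEYBYEYCCYBECCCEYBYEYCCYBECCYBECEYBYEYCCEYBCYBECEYBCCCCCCEYBYEYCCYBECCYBECEYBYEYCCEYBCYBECEYBCCCYBECEYBYEYCCCEYBYEYCCYBECCYBECEYBYEYCCCCCYBECEYBYEYCCEYBCYBECEYBCCCEYBYEYCCYBE  (101 'Y')

Answer: 101


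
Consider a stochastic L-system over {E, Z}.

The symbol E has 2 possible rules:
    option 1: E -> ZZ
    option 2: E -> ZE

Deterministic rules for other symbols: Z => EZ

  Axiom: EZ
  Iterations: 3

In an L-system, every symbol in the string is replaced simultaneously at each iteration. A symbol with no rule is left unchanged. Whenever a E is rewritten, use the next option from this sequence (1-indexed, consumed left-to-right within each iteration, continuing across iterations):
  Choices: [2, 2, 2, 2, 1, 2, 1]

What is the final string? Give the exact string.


Answer: ZEEZEZZZEZZEZZEZ

Derivation:
Step 0: EZ
Step 1: ZEEZ  (used choices [2])
Step 2: EZZEZEEZ  (used choices [2, 2])
Step 3: ZEEZEZZZEZZEZZEZ  (used choices [2, 1, 2, 1])


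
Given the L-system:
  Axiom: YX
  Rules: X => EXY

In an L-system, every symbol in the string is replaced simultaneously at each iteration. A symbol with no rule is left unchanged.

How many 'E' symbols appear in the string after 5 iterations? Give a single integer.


Step 0: YX  (0 'E')
Step 1: YEXY  (1 'E')
Step 2: YEEXYY  (2 'E')
Step 3: YEEEXYYY  (3 'E')
Step 4: YEEEEXYYYY  (4 'E')
Step 5: YEEEEEXYYYYY  (5 'E')

Answer: 5
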